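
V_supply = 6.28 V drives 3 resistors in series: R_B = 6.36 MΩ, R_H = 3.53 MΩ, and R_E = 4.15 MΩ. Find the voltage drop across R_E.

Series total: ΣR = 6.36 + 3.53 + 4.15 = 14.04 MΩ.
V = V_supply · R/ΣR = 6.28 × 0.2956 = 1.856 V.

V ≈ 1.86 V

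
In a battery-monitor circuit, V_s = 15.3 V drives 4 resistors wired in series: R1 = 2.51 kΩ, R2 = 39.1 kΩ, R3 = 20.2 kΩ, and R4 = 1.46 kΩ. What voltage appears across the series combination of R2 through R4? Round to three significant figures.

ΣR = 2.51 + 39.1 + 20.2 + 1.46 = 63.27 kΩ.
R_{R2..R4} = 39.1 + 20.2 + 1.46 = 60.76 kΩ.
By the voltage-divider rule, V = 15.3 × 60.76/63.27 = 14.69 V.

V ≈ 14.7 V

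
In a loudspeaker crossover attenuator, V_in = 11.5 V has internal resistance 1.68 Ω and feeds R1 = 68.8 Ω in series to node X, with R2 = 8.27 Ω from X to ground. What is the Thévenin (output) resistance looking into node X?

R_th ≈ 7.40 Ω

R1' = 1.68 + 68.8 = 70.48 Ω (source resistance + R1).
With V_in suppressed (replaced by a short), R_th = R1' ‖ R2 = (70.48 × 8.27)/(70.48 + 8.27) = 7.402 Ω.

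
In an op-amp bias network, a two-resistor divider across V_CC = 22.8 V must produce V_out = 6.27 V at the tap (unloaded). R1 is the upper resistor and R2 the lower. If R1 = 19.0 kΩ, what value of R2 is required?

V_out/V_CC = R2/(R1+R2) = 0.2750.
So R2 = R1 · V_out/(V_CC − V_out) = 19.0 × 6.27/(22.8 − 6.27) = 19.0 × 0.3793 = 7.207 kΩ.

R2 ≈ 7.21 kΩ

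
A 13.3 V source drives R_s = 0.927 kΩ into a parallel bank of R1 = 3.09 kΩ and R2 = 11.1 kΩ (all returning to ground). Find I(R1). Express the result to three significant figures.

Equivalent of the parallel group: R_p = 2.417 kΩ.
V_A by voltage divider: V_A = 13.3 × 2.417/(0.927 + 2.417) = 9.613 V.
Branch current I = V_A/R1 = 9.613/3.09 = 3.111 mA.
(Equivalently: I_total = 3.977 mA, then current-divider fraction G_k/ΣG = 0.7822.)

I ≈ 3.11 mA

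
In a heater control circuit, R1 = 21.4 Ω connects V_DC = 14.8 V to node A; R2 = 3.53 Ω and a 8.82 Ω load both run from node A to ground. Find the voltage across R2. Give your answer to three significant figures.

V_out ≈ 1.56 V

R2 ‖ R_L = (3.53 × 8.82)/(3.53 + 8.82) = 2.521 Ω.
Then V_out = V_DC · R2'/(R1 + R2') = 14.8 × 2.521/23.92 = 1.560 V.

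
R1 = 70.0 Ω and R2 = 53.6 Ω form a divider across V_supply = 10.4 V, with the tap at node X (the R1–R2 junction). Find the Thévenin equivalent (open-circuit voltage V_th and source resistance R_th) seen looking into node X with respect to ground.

V_th ≈ 4.51 V, R_th ≈ 30.4 Ω

V_th is the unloaded tap voltage: V_supply · R2/(R1+R2) = 10.4 × 0.4337 = 4.510 V.
With V_supply suppressed (replaced by a short), R_th = R1 ‖ R2 = (70.00 × 53.6)/(70.00 + 53.6) = 30.36 Ω.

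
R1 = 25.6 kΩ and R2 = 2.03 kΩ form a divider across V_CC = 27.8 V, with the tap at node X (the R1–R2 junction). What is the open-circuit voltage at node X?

V_th is the unloaded tap voltage: V_CC · R2/(R1+R2) = 27.8 × 0.07347 = 2.042 V.

V_th ≈ 2.04 V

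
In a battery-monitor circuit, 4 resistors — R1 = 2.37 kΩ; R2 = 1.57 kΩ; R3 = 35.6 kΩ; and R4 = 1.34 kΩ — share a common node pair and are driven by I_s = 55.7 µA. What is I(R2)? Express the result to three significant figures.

ΣG = 1/2.37 + 1/1.57 + 1/35.6 + 1/1.34 = 1.833.
Current divider: I(R2) = I_s · G_k/ΣG = 55.7 × (0.6369/1.833) = 55.7 × 0.3474 = 19.35 µA.

I ≈ 19.4 µA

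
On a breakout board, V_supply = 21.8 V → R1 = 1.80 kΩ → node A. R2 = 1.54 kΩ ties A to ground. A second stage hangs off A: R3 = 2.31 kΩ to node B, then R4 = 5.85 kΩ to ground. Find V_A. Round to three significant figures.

V_A ≈ 9.12 V

The second stage (R3 + R4 = 8.160 kΩ) loads node A in parallel with R2.
R2 ‖ (R3+R4) = 1.296 kΩ.
So V_A = 21.8 × 0.4185 = 9.124 V.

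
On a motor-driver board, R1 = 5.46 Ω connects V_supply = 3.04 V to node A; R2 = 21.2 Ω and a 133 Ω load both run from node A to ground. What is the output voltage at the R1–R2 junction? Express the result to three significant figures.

V_out ≈ 2.34 V

First combine the lower leg with the load: R2 ‖ R_L = 18.29 Ω.
Then V_out = V_supply · R2'/(R1 + R2') = 3.04 × 18.29/23.75 = 2.341 V.
(Unloaded it would be 2.42 V; the load pulls it down.)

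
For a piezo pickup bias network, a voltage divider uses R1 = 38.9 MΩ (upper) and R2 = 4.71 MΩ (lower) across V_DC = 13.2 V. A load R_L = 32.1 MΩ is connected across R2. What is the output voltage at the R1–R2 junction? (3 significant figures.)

R2 ‖ R_L = (4.71 × 32.1)/(4.71 + 32.1) = 4.107 MΩ.
Voltage divider with the loaded lower leg: V_out = 13.2 × 4.107/(38.9 + 4.107) = 13.2 × 0.09550 = 1.261 V.
(Unloaded it would be 1.43 V; the load pulls it down.)

V_out ≈ 1.26 V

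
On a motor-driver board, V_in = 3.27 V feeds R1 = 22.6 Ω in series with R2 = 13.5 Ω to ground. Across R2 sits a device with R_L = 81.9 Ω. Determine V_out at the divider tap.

R2 ‖ R_L = (13.5 × 81.9)/(13.5 + 81.9) = 11.59 Ω.
Voltage divider with the loaded lower leg: V_out = 3.27 × 11.59/(22.6 + 11.59) = 3.27 × 0.3390 = 1.108 V.

V_out ≈ 1.11 V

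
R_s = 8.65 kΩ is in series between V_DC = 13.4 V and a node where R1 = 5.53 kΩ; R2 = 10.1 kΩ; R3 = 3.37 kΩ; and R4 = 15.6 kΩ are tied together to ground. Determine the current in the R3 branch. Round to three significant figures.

I ≈ 0.608 mA

Combine the parallel branches: R_p = (1/5.53 + 1/10.1 + 1/3.37 + 1/15.6)⁻¹ = 1.561 kΩ.
V_A = 13.4 × 1.561/10.21 = 2.048 V.
Branch current I = V_A/R3 = 2.048/3.37 = 0.6078 mA.
(Equivalently: I_total = 1.312 mA, then current-divider fraction G_k/ΣG = 0.4632.)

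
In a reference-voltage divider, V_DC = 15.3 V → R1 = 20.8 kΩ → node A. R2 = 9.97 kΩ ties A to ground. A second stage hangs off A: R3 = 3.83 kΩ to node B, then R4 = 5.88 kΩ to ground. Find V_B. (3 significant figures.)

Looking into the second stage from A: R3 + R4 = 9.710 kΩ appears in parallel with R2.
Effective lower resistance at A: R2 ‖ 9.710 = 4.919 kΩ.
V_A = 15.3 × 4.919/(20.8 + 4.919) = 2.926 V.
Then the unloaded second divider: V_B = V_A × R4/(R3+R4) = 2.926 × 0.6056 = 1.772 V.

V_B ≈ 1.77 V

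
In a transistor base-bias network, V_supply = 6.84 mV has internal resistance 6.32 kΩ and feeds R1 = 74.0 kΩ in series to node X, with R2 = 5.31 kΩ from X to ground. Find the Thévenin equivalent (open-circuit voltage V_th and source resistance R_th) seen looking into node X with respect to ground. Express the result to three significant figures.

R1' = 6.32 + 74.0 = 80.32 kΩ (source resistance + R1).
Open-circuit (no load on X): V_th = V_supply · R2/(R1' + R2) = 6.84 × 5.31/(80.32 + 5.31) = 0.4242 mV.
Zeroing V_supply shorts the top of R1' to ground, so R_th = R1' ‖ R2 = 4.981 kΩ.

V_th ≈ 0.424 mV, R_th ≈ 4.98 kΩ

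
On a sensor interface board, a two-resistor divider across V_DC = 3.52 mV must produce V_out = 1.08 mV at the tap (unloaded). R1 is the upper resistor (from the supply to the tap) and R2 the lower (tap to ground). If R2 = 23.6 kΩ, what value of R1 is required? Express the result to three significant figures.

R1 ≈ 53.3 kΩ

V_out/V_DC = R2/(R1+R2) = 0.3068.
Rearranging, R1 = R2·(1−k)/k = 23.6 × 2.259 = 53.32 kΩ.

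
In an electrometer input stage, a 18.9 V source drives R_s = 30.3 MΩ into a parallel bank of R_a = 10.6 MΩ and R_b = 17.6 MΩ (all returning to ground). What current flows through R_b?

Combine the parallel branches: R_p = (1/10.6 + 1/17.6)⁻¹ = 6.616 MΩ.
V_A by voltage divider: V_A = 18.9 × 6.616/(30.3 + 6.616) = 3.387 V.
Branch current I = V_A/R_b = 3.387/17.6 = 0.1924 µA.
(Equivalently: I_total = 0.5120 µA, then current-divider fraction G_k/ΣG = 0.3759.)

I ≈ 0.192 µA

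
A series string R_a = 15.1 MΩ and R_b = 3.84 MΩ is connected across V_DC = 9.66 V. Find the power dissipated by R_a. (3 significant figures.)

ΣR = 18.94 MΩ → I = 9.66/18.94 = 0.5100 µA.
V(R_a) = I·R = 7.701 V; P = V·I = 7.701 × 0.5100 = 3.928 µW.

P ≈ 3.93 µW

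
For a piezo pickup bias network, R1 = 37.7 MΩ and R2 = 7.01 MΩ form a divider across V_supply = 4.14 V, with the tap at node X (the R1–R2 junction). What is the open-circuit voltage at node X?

V_th ≈ 0.649 V

V_th is the unloaded tap voltage: V_supply · R2/(R1+R2) = 4.14 × 0.1568 = 0.6491 V.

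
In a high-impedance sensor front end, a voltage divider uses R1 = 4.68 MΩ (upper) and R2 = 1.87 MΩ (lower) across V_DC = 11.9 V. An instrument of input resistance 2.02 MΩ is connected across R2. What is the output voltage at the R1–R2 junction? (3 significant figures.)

First combine the lower leg with the load: R2 ‖ R_L = 0.9711 MΩ.
Voltage divider with the loaded lower leg: V_out = 11.9 × 0.9711/(4.68 + 0.9711) = 11.9 × 0.1718 = 2.045 V.

V_out ≈ 2.04 V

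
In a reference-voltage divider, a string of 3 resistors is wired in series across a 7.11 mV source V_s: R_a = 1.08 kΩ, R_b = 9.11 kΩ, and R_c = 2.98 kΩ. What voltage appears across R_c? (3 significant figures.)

V ≈ 1.61 mV

Total series resistance ΣR = 1.08 + 9.11 + 2.98 = 13.17 kΩ.
By the voltage-divider rule, V = 7.11 × 2.980/13.17 = 1.609 mV.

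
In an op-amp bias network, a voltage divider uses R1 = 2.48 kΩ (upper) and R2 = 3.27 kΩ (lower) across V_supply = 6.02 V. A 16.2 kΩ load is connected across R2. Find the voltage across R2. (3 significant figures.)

First combine the lower leg with the load: R2 ‖ R_L = 2.721 kΩ.
Now apply the divider: V_out = 6.02 × 0.5232 = 3.149 V.
(Unloaded it would be 3.42 V; the load pulls it down.)

V_out ≈ 3.15 V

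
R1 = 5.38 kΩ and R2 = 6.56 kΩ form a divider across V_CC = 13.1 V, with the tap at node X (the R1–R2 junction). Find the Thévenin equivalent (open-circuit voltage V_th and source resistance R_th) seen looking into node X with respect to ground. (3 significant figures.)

V_th is the unloaded tap voltage: V_CC · R2/(R1+R2) = 13.1 × 0.5494 = 7.197 V.
Zeroing V_CC shorts the top of R1 to ground, so R_th = R1 ‖ R2 = 2.956 kΩ.

V_th ≈ 7.20 V, R_th ≈ 2.96 kΩ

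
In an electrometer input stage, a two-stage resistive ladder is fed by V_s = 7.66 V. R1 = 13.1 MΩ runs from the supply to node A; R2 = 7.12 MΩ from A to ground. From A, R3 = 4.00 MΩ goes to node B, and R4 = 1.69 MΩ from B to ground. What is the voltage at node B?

Node A sees R2 in parallel with the series input of stage 2, R3 + R4 = 5.690 MΩ.
R2 ‖ (R3+R4) = 3.163 MΩ.
So V_A = 7.66 × 0.1945 = 1.490 V.
Then the unloaded second divider: V_B = V_A × R4/(R3+R4) = 1.490 × 0.2970 = 0.4424 V.

V_B ≈ 0.442 V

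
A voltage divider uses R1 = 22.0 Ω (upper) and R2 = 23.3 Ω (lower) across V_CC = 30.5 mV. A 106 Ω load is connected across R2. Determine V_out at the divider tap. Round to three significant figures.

First combine the lower leg with the load: R2 ‖ R_L = 19.10 Ω.
Voltage divider with the loaded lower leg: V_out = 30.5 × 19.10/(22.0 + 19.10) = 30.5 × 0.4647 = 14.17 mV.
(Unloaded it would be 15.7 mV; the load pulls it down.)

V_out ≈ 14.2 mV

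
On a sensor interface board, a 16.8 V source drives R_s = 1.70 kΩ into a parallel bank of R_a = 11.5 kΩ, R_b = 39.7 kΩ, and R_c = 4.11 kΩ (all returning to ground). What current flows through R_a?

Equivalent of the parallel group: R_p = 2.813 kΩ.
Node voltage V_A = V_supply · R_p/(R_s + R_p) = 16.8 × 0.6233 = 10.47 V.
I(R_a) = V_A / R_a = 10.47/11.5 = 0.9106 mA.

I ≈ 0.911 mA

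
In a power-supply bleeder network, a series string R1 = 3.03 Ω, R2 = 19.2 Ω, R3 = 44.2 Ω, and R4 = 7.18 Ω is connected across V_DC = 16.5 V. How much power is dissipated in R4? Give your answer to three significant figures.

The common current is I = 16.5/73.61 = 0.2242 A.
P = I²R = 0.05025 × 7.18 = 0.3608 W.

P ≈ 0.361 W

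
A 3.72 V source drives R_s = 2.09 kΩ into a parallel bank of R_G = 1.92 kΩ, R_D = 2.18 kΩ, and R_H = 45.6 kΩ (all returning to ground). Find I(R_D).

I ≈ 0.552 mA

Combine the parallel branches: R_p = (1/1.92 + 1/2.18 + 1/45.6)⁻¹ = 0.9985 kΩ.
V_A by voltage divider: V_A = 3.72 × 0.9985/(2.09 + 0.9985) = 1.203 V.
Branch current I = V_A/R_D = 1.203/2.18 = 0.5517 mA.
(Equivalently: I_total = 1.204 mA, then current-divider fraction G_k/ΣG = 0.4580.)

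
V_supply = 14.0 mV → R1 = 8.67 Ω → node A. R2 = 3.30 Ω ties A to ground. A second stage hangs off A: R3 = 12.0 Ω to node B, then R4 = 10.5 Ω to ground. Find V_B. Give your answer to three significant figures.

Looking into the second stage from A: R3 + R4 = 22.50 Ω appears in parallel with R2.
R2 ‖ (R3+R4) = 2.878 Ω.
So V_A = 14.0 × 0.2492 = 3.489 mV.
Stage 2 is unloaded, so V_B = V_A · R4/(R3+R4) = 3.489 × 10.5/22.50 = 1.628 mV.

V_B ≈ 1.63 mV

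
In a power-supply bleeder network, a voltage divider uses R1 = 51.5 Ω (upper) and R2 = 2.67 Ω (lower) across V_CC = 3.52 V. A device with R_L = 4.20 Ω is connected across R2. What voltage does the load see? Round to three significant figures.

First combine the lower leg with the load: R2 ‖ R_L = 1.632 Ω.
Voltage divider with the loaded lower leg: V_out = 3.52 × 1.632/(51.5 + 1.632) = 3.52 × 0.03072 = 0.1081 V.
(Unloaded it would be 0.173 V; the load pulls it down.)

V_out ≈ 0.108 V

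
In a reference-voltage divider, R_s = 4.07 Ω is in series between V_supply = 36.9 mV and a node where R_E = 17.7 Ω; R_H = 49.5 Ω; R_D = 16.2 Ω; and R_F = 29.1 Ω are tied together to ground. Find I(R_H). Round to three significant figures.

I ≈ 0.438 mA

Combine the parallel branches: R_p = (1/17.7 + 1/49.5 + 1/16.2 + 1/29.1)⁻¹ = 5.787 Ω.
V_A = 36.9 × 5.787/9.857 = 21.66 mV.
Branch current I = V_A/R_H = 21.66/49.5 = 0.4377 mA.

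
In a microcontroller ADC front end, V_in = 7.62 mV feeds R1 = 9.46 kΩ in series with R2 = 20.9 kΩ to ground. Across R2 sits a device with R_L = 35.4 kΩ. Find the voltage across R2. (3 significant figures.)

R2 ‖ R_L = (20.9 × 35.4)/(20.9 + 35.4) = 13.14 kΩ.
Voltage divider with the loaded lower leg: V_out = 7.62 × 13.14/(9.46 + 13.14) = 7.62 × 0.5814 = 4.431 mV.
(Unloaded it would be 5.25 mV; the load pulls it down.)

V_out ≈ 4.43 mV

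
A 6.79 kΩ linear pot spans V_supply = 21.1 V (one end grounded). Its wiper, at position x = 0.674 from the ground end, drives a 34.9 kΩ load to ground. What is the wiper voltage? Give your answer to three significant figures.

Lower segment x·R_p = 4.576 kΩ; upper segment (1−x)·R_p = 2.214 kΩ.
(x·R_p) ‖ R_L = 4.046 kΩ.
V_out = 21.1 × 4.046/(2.214 + 4.046) = 13.64 V.

V_out ≈ 13.6 V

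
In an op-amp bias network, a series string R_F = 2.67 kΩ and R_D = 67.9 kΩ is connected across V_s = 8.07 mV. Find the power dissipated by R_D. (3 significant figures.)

The common current is I = 8.07/70.57 = 0.1144 µA.
P = I²R = 0.01308 × 67.9 = 0.8879 nW.

P ≈ 0.888 nW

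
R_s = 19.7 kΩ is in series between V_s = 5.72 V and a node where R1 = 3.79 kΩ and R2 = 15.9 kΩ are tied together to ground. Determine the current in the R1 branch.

Equivalent of the parallel group: R_p = 3.060 kΩ.
Node voltage V_A = V_s · R_p/(R_s + R_p) = 5.72 × 0.1345 = 0.7691 V.
I(R1) = V_A / R1 = 0.7691/3.79 = 0.2029 mA.

I ≈ 0.203 mA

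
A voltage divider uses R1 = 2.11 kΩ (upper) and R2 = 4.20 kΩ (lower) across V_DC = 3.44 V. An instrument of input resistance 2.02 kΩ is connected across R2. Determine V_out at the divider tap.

R2 ‖ R_L = (4.20 × 2.02)/(4.20 + 2.02) = 1.364 kΩ.
Now apply the divider: V_out = 3.44 × 0.3926 = 1.351 V.

V_out ≈ 1.35 V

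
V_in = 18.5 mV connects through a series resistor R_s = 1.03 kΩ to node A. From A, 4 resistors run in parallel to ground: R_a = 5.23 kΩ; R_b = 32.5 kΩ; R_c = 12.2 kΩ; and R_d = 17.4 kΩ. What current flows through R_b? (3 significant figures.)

I ≈ 0.415 µA

Combine the parallel branches: R_p = (1/5.23 + 1/32.5 + 1/12.2 + 1/17.4)⁻¹ = 2.767 kΩ.
V_A by voltage divider: V_A = 18.5 × 2.767/(1.03 + 2.767) = 13.48 mV.
I(R_b) = V_A / R_b = 13.48/32.5 = 0.4148 µA.
(Check via current divider: I_total = 4.872 µA; share G_k/ΣG = 0.08514 → same result.)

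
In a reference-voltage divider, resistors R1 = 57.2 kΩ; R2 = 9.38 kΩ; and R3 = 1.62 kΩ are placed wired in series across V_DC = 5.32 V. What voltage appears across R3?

V ≈ 0.126 V

ΣR = 57.2 + 9.38 + 1.62 = 68.20 kΩ.
V = V_DC · R/ΣR = 5.32 × 0.02375 = 0.1264 V.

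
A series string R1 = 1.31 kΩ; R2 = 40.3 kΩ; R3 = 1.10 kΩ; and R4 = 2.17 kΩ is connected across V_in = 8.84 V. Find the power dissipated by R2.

P ≈ 1.56 mW

Series current I = V_in/ΣR = 8.84/44.88 = 0.1970 mA.
P(R2) = I²·R2 = (0.1970)² × 40.3 = 1.564 mW.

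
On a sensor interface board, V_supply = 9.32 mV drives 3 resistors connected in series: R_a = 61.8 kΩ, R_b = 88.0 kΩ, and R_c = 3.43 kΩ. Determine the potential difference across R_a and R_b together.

V ≈ 9.11 mV

Total series resistance ΣR = 61.8 + 88.0 + 3.43 = 153.2 kΩ.
R_{R_a..R_b} = 61.8 + 88.0 = 149.8 kΩ.
Voltage divider: V = V_supply · (149.8 / 153.2) = 9.32 × 0.9776 = 9.111 mV.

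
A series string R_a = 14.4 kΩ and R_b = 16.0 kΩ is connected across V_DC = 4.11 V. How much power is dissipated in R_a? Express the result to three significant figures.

Series current I = V_DC/ΣR = 4.11/30.40 = 0.1352 mA.
P(R_a) = I²·R_a = (0.1352)² × 14.4 = 0.2632 mW.

P ≈ 0.263 mW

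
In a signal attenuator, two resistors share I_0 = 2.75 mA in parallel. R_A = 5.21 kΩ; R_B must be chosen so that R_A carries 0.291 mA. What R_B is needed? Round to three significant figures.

R_B ≈ 0.617 kΩ

In a two-way split, I_A/I_0 = R_B/(R_A + R_B).
0.291/2.75 = R_B/(R_A + R_B) → R_B = R_A · (0.1058)/(1 − 0.1058) = 5.21 × 0.1183 = 0.6166 kΩ.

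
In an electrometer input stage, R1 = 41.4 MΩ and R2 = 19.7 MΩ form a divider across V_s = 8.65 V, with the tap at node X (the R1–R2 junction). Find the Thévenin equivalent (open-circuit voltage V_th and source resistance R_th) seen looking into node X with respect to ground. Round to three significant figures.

V_th ≈ 2.79 V, R_th ≈ 13.3 MΩ

V_th is the unloaded tap voltage: V_s · R2/(R1+R2) = 8.65 × 0.3224 = 2.789 V.
Zeroing V_s shorts the top of R1 to ground, so R_th = R1 ‖ R2 = 13.35 MΩ.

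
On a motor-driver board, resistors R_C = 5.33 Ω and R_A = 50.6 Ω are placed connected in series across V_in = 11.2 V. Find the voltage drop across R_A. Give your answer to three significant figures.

V ≈ 10.1 V

Series total: ΣR = 5.33 + 50.6 = 55.93 Ω.
V = V_in · R/ΣR = 11.2 × 0.9047 = 10.13 V.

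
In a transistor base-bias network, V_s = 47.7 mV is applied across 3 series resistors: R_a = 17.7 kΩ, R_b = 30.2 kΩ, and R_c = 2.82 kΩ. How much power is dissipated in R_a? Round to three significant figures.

P ≈ 15.7 nW

ΣR = 50.72 kΩ → I = 47.7/50.72 = 0.9405 µA.
V(R_a) = I·R = 16.65 mV; P = V·I = 16.65 × 0.9405 = 15.65 nW.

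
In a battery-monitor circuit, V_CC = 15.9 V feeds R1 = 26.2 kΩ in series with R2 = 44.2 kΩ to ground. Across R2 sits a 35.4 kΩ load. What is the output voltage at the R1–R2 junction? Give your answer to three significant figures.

The load sits in parallel with R2, giving an effective lower resistance R2' = R2·R_L/(R2+R_L) = 19.66 kΩ.
Then V_out = V_CC · R2'/(R1 + R2') = 15.9 × 19.66/45.86 = 6.816 V.

V_out ≈ 6.82 V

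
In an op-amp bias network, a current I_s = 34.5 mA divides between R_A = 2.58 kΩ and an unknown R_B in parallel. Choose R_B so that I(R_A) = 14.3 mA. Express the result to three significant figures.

In a two-way split, I_A/I_s = R_B/(R_A + R_B).
With f = 0.4145, R_B = R_A · f/(1−f) = 2.58 × 0.7079 = 1.826 kΩ.

R_B ≈ 1.83 kΩ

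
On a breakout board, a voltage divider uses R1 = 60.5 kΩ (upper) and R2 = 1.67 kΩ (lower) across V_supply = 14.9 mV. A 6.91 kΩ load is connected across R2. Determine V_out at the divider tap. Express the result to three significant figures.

The load sits in parallel with R2, giving an effective lower resistance R2' = R2·R_L/(R2+R_L) = 1.345 kΩ.
Voltage divider with the loaded lower leg: V_out = 14.9 × 1.345/(60.5 + 1.345) = 14.9 × 0.02175 = 0.3240 mV.

V_out ≈ 0.324 mV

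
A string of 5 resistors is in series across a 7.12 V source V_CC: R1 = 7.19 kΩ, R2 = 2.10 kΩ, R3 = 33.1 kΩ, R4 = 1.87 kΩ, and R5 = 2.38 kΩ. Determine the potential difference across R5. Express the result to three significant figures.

V ≈ 0.363 V

Total series resistance ΣR = 7.19 + 2.10 + 33.1 + 1.87 + 2.38 = 46.64 kΩ.
By the voltage-divider rule, V = 7.12 × 2.380/46.64 = 0.3633 V.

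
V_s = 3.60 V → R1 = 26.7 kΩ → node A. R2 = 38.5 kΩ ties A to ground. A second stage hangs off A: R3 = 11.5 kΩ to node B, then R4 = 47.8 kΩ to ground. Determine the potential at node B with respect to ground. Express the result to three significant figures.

Node A sees R2 in parallel with the series input of stage 2, R3 + R4 = 59.30 kΩ.
Effective lower resistance at A: R2 ‖ 59.30 = 23.34 kΩ.
So V_A = 3.60 × 0.4665 = 1.679 V.
Stage 2 is unloaded, so V_B = V_A · R4/(R3+R4) = 1.679 × 47.8/59.30 = 1.354 V.

V_B ≈ 1.35 V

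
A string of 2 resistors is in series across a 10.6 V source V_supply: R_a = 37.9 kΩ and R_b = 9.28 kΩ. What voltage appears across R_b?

V ≈ 2.08 V

Series total: ΣR = 37.9 + 9.28 = 47.18 kΩ.
Voltage divider: V = V_supply · (9.280 / 47.18) = 10.6 × 0.1967 = 2.085 V.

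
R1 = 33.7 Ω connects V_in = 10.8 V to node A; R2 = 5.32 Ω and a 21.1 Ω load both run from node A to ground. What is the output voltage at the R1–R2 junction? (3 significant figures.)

V_out ≈ 1.21 V

First combine the lower leg with the load: R2 ‖ R_L = 4.249 Ω.
Now apply the divider: V_out = 10.8 × 0.1120 = 1.209 V.
(Unloaded it would be 1.47 V; the load pulls it down.)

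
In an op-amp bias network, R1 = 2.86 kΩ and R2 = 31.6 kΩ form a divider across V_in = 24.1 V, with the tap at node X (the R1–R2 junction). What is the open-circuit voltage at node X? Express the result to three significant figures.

V_th ≈ 22.1 V

Open-circuit (no load on X): V_th = V_in · R2/(R1 + R2) = 24.1 × 31.6/(2.860 + 31.6) = 22.10 V.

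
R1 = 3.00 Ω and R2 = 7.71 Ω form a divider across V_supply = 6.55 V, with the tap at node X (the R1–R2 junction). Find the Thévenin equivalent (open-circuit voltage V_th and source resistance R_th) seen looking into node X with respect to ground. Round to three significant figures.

V_th is the unloaded tap voltage: V_supply · R2/(R1+R2) = 6.55 × 0.7199 = 4.715 V.
With V_supply suppressed (replaced by a short), R_th = R1 ‖ R2 = (3.000 × 7.71)/(3.000 + 7.71) = 2.160 Ω.

V_th ≈ 4.72 V, R_th ≈ 2.16 Ω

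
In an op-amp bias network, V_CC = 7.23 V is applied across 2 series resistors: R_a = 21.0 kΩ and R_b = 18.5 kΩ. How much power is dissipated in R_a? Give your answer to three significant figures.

P ≈ 0.704 mW

ΣR = 39.50 kΩ → I = 7.23/39.50 = 0.1830 mA.
P = I²R = 0.03350 × 21.0 = 0.7036 mW.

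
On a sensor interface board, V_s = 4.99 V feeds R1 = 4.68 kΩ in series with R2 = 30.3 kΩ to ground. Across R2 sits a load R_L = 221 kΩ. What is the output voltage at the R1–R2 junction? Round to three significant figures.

First combine the lower leg with the load: R2 ‖ R_L = 26.65 kΩ.
Voltage divider with the loaded lower leg: V_out = 4.99 × 26.65/(4.68 + 26.65) = 4.99 × 0.8506 = 4.245 V.

V_out ≈ 4.24 V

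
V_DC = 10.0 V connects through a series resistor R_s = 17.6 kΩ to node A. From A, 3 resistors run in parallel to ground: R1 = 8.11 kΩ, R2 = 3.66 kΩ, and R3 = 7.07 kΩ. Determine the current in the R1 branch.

Combine the parallel branches: R_p = (1/8.11 + 1/3.66 + 1/7.07)⁻¹ = 1.859 kΩ.
Node voltage V_A = V_DC · R_p/(R_s + R_p) = 10.0 × 0.09553 = 0.9553 V.
I(R1) = V_A / R1 = 0.9553/8.11 = 0.1178 mA.

I ≈ 0.118 mA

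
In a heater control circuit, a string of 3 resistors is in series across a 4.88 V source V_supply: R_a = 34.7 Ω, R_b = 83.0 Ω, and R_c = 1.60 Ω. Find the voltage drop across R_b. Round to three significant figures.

Series total: ΣR = 34.7 + 83.0 + 1.60 = 119.3 Ω.
V = V_supply · R/ΣR = 4.88 × 0.6957 = 3.395 V.

V ≈ 3.40 V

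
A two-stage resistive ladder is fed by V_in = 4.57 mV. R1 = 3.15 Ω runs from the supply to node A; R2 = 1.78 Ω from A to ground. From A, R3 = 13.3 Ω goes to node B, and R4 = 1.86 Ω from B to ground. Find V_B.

The second stage (R3 + R4 = 15.16 Ω) loads node A in parallel with R2.
Effective lower resistance at A: R2 ‖ 15.16 = 1.593 Ω.
V_A = 4.57 × 1.593/(3.15 + 1.593) = 1.535 mV.
V_B = V_A × 0.1227 = 0.1883 mV.

V_B ≈ 0.188 mV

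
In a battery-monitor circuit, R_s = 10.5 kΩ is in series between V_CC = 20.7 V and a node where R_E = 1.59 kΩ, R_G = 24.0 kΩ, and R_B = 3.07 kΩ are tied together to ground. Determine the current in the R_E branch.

Combine the parallel branches: R_p = (1/1.59 + 1/24.0 + 1/3.07)⁻¹ = 1.004 kΩ.
V_A by voltage divider: V_A = 20.7 × 1.004/(10.5 + 1.004) = 1.806 V.
I(R_E) = V_A / R_E = 1.806/1.59 = 1.136 mA.

I ≈ 1.14 mA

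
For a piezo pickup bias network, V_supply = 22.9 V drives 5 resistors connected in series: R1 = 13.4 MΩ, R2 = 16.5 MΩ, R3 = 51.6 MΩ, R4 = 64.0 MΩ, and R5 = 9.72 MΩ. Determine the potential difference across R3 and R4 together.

V ≈ 17.1 V

Total series resistance ΣR = 13.4 + 16.5 + 51.6 + 64.0 + 9.72 = 155.2 MΩ.
R_{R3..R4} = 51.6 + 64.0 = 115.6 MΩ.
By the voltage-divider rule, V = 22.9 × 115.6/155.2 = 17.05 V.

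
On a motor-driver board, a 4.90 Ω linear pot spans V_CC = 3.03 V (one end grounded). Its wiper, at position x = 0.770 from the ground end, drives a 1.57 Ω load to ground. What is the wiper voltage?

The pot divides into 1.127 Ω above the wiper and 3.773 Ω below.
(x·R_p) ‖ R_L = 1.109 Ω.
Loaded-divider output: V_out = 3.03 × 0.4959 = 1.503 V.
(Unloaded: V_out = x·V_CC = 2.33 V.)

V_out ≈ 1.50 V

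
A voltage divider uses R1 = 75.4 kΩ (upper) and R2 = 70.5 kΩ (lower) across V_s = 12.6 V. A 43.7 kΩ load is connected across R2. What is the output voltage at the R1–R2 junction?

R2 ‖ R_L = (70.5 × 43.7)/(70.5 + 43.7) = 26.98 kΩ.
Then V_out = V_s · R2'/(R1 + R2') = 12.6 × 26.98/102.4 = 3.320 V.

V_out ≈ 3.32 V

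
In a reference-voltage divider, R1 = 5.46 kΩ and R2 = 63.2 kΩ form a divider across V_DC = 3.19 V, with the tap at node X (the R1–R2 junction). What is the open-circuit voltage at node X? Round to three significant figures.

V_th is the unloaded tap voltage: V_DC · R2/(R1+R2) = 3.19 × 0.9205 = 2.936 V.

V_th ≈ 2.94 V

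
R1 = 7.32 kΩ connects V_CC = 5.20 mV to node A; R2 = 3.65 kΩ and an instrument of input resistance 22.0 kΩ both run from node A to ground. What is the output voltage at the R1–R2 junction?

The load sits in parallel with R2, giving an effective lower resistance R2' = R2·R_L/(R2+R_L) = 3.131 kΩ.
Voltage divider with the loaded lower leg: V_out = 5.20 × 3.131/(7.32 + 3.131) = 5.20 × 0.2996 = 1.558 mV.

V_out ≈ 1.56 mV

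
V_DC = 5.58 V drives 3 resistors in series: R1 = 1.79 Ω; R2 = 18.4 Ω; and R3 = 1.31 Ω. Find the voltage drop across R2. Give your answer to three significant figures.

Total series resistance ΣR = 1.79 + 18.4 + 1.31 = 21.50 Ω.
Voltage divider: V = V_DC · (18.40 / 21.50) = 5.58 × 0.8558 = 4.775 V.

V ≈ 4.78 V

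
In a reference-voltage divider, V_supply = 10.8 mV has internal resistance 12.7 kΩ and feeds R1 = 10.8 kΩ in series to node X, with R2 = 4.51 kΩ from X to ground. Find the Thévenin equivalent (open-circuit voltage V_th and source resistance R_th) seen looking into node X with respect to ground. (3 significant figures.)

V_th ≈ 1.74 mV, R_th ≈ 3.78 kΩ

R1' = 12.7 + 10.8 = 23.50 kΩ (source resistance + R1).
V_th is the unloaded tap voltage: V_supply · R2/(R1'+R2) = 10.8 × 0.1610 = 1.739 mV.
Zeroing V_supply shorts the top of R1' to ground, so R_th = R1' ‖ R2 = 3.784 kΩ.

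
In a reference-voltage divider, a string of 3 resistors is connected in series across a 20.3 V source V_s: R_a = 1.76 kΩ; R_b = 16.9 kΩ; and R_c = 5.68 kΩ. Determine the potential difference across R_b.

V ≈ 14.1 V

Total series resistance ΣR = 1.76 + 16.9 + 5.68 = 24.34 kΩ.
Voltage divider: V = V_s · (16.90 / 24.34) = 20.3 × 0.6943 = 14.09 V.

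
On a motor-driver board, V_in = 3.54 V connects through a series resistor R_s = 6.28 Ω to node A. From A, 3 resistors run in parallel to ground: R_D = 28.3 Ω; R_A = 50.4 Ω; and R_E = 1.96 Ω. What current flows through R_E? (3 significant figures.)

Combine the parallel branches: R_p = (1/28.3 + 1/50.4 + 1/1.96)⁻¹ = 1.769 Ω.
V_A by voltage divider: V_A = 3.54 × 1.769/(6.28 + 1.769) = 0.7779 V.
I(R_E) = V_A / R_E = 0.7779/1.96 = 0.3969 A.

I ≈ 0.397 A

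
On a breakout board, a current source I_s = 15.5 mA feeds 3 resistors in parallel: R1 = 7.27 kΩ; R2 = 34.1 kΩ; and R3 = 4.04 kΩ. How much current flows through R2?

I ≈ 1.10 mA

Total conductance ΣG = 1/7.27 + 1/34.1 + 1/4.04 = 0.4144 (units of 1/kΩ).
R2 takes the fraction G_k/ΣG = 0.02933/0.4144 = 0.07077, so I = 15.5 × 0.07077 = 1.097 mA.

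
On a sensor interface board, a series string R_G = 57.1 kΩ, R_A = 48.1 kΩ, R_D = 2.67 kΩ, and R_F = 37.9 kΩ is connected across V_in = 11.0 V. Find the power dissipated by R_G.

P ≈ 0.325 mW

Series current I = V_in/ΣR = 11.0/145.8 = 0.07546 mA.
P(R_G) = I²·R_G = (0.07546)² × 57.1 = 0.3252 mW.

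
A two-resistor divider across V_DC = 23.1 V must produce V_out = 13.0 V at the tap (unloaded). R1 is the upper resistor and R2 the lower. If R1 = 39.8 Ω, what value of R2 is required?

R2 ≈ 51.2 Ω

Required fraction k = V_out/V_DC = 0.5628.
Rearranging, R2 = R1·k/(1−k) = 39.8 × 1.287 = 51.23 Ω.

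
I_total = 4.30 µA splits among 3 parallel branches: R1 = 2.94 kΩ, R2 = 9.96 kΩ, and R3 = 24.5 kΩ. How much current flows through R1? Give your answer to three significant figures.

I ≈ 3.04 µA

ΣG = 1/2.94 + 1/9.96 + 1/24.5 = 0.4814.
R1 takes the fraction G_k/ΣG = 0.3401/0.4814 = 0.7066, so I = 4.30 × 0.7066 = 3.038 µA.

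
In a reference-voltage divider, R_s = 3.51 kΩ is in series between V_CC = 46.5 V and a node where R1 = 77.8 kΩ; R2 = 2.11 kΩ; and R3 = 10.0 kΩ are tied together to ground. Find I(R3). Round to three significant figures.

I ≈ 1.52 mA

Combine the parallel branches: R_p = (1/77.8 + 1/2.11 + 1/10.0)⁻¹ = 1.704 kΩ.
Node voltage V_A = V_CC · R_p/(R_s + R_p) = 46.5 × 0.3268 = 15.20 V.
Branch current I = V_A/R3 = 15.20/10.0 = 1.520 mA.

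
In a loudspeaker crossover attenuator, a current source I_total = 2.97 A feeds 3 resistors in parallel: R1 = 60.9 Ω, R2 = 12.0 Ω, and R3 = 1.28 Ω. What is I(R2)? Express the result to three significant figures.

ΣG = 1/60.9 + 1/12.0 + 1/1.28 = 0.8810.
By the current-divider rule, I = I_total · G_k/ΣG = 2.97 × 0.09459 = 0.2809 A.

I ≈ 0.281 A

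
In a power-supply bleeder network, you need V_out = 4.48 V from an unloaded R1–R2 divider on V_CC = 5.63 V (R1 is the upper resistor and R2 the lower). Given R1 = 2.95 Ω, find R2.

The divider ratio is R2/(R1+R2) = 4.48/5.63 = 0.7957.
So R2 = R1 · V_out/(V_CC − V_out) = 2.95 × 4.48/(5.63 − 4.48) = 2.95 × 3.896 = 11.49 Ω.

R2 ≈ 11.5 Ω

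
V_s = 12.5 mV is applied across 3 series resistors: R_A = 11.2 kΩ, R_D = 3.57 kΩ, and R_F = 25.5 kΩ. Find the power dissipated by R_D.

The common current is I = 12.5/40.27 = 0.3104 µA.
P = I²R = 0.09635 × 3.57 = 0.3440 nW.

P ≈ 0.344 nW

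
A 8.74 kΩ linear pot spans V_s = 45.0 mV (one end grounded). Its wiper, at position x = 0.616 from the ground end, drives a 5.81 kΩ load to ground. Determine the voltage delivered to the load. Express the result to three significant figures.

The pot divides into 3.356 kΩ above the wiper and 5.384 kΩ below.
Lower segment in parallel with the load: 5.384 ‖ 5.81 = 2.794 kΩ.
V_out = 45.0 × 2.794/(3.356 + 2.794) = 20.44 mV.

V_out ≈ 20.4 mV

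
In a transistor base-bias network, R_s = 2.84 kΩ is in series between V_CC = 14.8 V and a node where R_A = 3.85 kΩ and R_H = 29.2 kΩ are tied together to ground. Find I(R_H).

I ≈ 0.276 mA

Parallel bank: R_p = 1/(1/3.85 + 1/29.2) = 3.402 kΩ.
V_A = 14.8 × 3.402/6.242 = 8.066 V.
I(R_H) = V_A / R_H = 8.066/29.2 = 0.2762 mA.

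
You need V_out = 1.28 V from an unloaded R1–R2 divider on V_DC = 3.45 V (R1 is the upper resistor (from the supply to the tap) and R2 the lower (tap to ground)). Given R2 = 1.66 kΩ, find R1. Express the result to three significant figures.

R1 ≈ 2.81 kΩ

The divider ratio is R2/(R1+R2) = 1.28/3.45 = 0.3710.
So R1 = R2 · (V_DC/V_out − 1) = 1.66 × (3.45/1.28 − 1) = 1.66 × 1.695 = 2.814 kΩ.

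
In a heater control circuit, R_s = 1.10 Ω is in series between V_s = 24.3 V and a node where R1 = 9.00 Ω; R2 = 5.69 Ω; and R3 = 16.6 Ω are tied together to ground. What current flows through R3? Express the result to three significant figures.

Combine the parallel branches: R_p = (1/9.00 + 1/5.69 + 1/16.6)⁻¹ = 2.881 Ω.
V_A by voltage divider: V_A = 24.3 × 2.881/(1.10 + 2.881) = 17.59 V.
I(R3) = V_A / R3 = 17.59/16.6 = 1.059 A.

I ≈ 1.06 A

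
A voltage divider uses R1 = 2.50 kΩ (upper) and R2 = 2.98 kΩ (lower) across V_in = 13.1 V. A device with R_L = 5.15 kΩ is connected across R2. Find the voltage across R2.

R2 ‖ R_L = (2.98 × 5.15)/(2.98 + 5.15) = 1.888 kΩ.
Then V_out = V_in · R2'/(R1 + R2') = 13.1 × 1.888/4.388 = 5.636 V.
(Unloaded it would be 7.12 V; the load pulls it down.)

V_out ≈ 5.64 V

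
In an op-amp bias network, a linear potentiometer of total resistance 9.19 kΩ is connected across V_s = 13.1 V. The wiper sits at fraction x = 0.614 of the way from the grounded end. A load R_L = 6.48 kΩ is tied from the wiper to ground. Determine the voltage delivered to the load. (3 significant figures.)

V_out ≈ 6.02 V

Lower segment x·R_p = 5.643 kΩ; upper segment (1−x)·R_p = 3.547 kΩ.
Lower segment in parallel with the load: 5.643 ‖ 6.48 = 3.016 kΩ.
V_out = 13.1 × 3.016/(3.547 + 3.016) = 6.020 V.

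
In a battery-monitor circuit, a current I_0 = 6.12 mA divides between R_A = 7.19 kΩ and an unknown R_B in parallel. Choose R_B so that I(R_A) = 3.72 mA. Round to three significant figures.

Two-branch current divider: I_A = I_0 · R_B/(R_A + R_B).
3.72/6.12 = R_B/(R_A + R_B) → R_B = R_A · (0.6078)/(1 − 0.6078) = 7.19 × 1.550 = 11.14 kΩ.

R_B ≈ 11.1 kΩ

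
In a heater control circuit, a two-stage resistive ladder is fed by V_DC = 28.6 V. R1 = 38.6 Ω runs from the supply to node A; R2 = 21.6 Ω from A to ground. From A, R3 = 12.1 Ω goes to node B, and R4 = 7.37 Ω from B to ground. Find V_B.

Node A sees R2 in parallel with the series input of stage 2, R3 + R4 = 19.47 Ω.
Effective lower resistance at A: R2 ‖ 19.47 = 10.24 Ω.
V_A = 28.6 × 10.24/(38.6 + 10.24) = 5.996 V.
Stage 2 is unloaded, so V_B = V_A · R4/(R3+R4) = 5.996 × 7.37/19.47 = 2.270 V.

V_B ≈ 2.27 V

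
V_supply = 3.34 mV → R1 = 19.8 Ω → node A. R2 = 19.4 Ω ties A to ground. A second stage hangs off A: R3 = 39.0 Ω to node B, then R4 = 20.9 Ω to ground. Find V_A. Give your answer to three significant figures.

Looking into the second stage from A: R3 + R4 = 59.90 Ω appears in parallel with R2.
Effective lower resistance at A: R2 ‖ 59.90 = 14.65 Ω.
First divider: V_A = V_supply · 14.65/(19.8 + 14.65) = 1.421 mV.

V_A ≈ 1.42 mV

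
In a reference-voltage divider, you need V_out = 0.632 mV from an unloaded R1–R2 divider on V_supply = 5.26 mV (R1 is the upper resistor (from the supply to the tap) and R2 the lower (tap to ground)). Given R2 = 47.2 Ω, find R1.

Required fraction k = V_out/V_supply = 0.1202.
R1 = R2·(1/k − 1) = 47.2 × 7.323 = 345.6 Ω.

R1 ≈ 346 Ω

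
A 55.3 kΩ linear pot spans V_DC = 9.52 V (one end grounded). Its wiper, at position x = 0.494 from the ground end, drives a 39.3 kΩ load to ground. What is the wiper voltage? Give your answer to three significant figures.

V_out ≈ 3.48 V

The pot divides into 27.98 kΩ above the wiper and 27.32 kΩ below.
(x·R_p) ‖ R_L = 16.12 kΩ.
Then V_out = V_DC · 16.12/(27.98 + 16.12) = 3.479 V.
(Unloaded: V_out = x·V_DC = 4.70 V.)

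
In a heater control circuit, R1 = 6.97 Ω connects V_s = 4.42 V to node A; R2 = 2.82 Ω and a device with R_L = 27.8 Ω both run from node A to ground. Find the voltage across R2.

V_out ≈ 1.19 V

The load sits in parallel with R2, giving an effective lower resistance R2' = R2·R_L/(R2+R_L) = 2.560 Ω.
Then V_out = V_s · R2'/(R1 + R2') = 4.42 × 2.560/9.530 = 1.187 V.
(Unloaded it would be 1.27 V; the load pulls it down.)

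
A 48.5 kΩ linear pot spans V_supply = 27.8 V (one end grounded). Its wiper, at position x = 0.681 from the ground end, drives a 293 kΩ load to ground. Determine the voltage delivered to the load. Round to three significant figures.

V_out ≈ 18.3 V

Lower segment x·R_p = 33.03 kΩ; upper segment (1−x)·R_p = 15.47 kΩ.
R_L loads the lower segment: effective lower R = 29.68 kΩ.
Loaded-divider output: V_out = 27.8 × 0.6574 = 18.27 V.
(Unloaded: V_out = x·V_supply = 18.9 V.)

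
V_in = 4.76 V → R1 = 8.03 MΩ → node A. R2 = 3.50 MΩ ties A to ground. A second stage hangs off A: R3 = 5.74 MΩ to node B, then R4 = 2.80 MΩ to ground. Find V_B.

V_B ≈ 0.369 V

Node A sees R2 in parallel with the series input of stage 2, R3 + R4 = 8.540 MΩ.
R2 ‖ (R3+R4) = 2.483 MΩ.
V_A = 4.76 × 2.483/(8.03 + 2.483) = 1.124 V.
V_B = V_A × 0.3279 = 0.3686 V.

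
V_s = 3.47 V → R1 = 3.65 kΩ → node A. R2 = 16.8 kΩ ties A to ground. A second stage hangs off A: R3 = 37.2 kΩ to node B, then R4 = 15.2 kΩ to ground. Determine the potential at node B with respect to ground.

Node A sees R2 in parallel with the series input of stage 2, R3 + R4 = 52.40 kΩ.
R2 ‖ (R3+R4) = 12.72 kΩ.
So V_A = 3.47 × 0.7771 = 2.696 V.
Stage 2 is unloaded, so V_B = V_A · R4/(R3+R4) = 2.696 × 15.2/52.40 = 0.7822 V.

V_B ≈ 0.782 V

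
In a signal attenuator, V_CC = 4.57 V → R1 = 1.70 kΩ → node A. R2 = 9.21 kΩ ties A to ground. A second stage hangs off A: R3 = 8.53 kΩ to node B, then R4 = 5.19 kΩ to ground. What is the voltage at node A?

Looking into the second stage from A: R3 + R4 = 13.72 kΩ appears in parallel with R2.
R2 ‖ (R3+R4) = 5.511 kΩ.
V_A = 4.57 × 5.511/(1.70 + 5.511) = 3.493 V.

V_A ≈ 3.49 V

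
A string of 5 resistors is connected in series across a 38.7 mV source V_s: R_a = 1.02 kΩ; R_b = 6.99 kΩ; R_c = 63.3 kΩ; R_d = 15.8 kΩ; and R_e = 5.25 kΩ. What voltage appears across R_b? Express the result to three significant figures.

Series total: ΣR = 1.02 + 6.99 + 63.3 + 15.8 + 5.25 = 92.36 kΩ.
By the voltage-divider rule, V = 38.7 × 6.990/92.36 = 2.929 mV.

V ≈ 2.93 mV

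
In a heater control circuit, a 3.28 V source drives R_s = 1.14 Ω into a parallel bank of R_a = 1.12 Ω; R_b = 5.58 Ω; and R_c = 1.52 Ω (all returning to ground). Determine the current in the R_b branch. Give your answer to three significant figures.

I ≈ 0.198 A

Equivalent of the parallel group: R_p = 0.5780 Ω.
Node voltage V_A = V_CC · R_p/(R_s + R_p) = 3.28 × 0.3365 = 1.104 V.
Branch current I = V_A/R_b = 1.104/5.58 = 0.1978 A.
(Equivalently: I_total = 1.909 A, then current-divider fraction G_k/ΣG = 0.1036.)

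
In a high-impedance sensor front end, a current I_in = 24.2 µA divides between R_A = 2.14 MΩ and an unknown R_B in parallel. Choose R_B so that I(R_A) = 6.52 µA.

R_B ≈ 0.789 MΩ

Two-branch current divider: I_A = I_in · R_B/(R_A + R_B).
With f = 0.2694, R_B = R_A · f/(1−f) = 2.14 × 0.3688 = 0.7892 MΩ.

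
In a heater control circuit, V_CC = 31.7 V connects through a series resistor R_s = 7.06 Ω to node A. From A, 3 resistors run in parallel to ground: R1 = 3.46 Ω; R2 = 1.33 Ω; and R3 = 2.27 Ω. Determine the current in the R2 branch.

Combine the parallel branches: R_p = (1/3.46 + 1/1.33 + 1/2.27)⁻¹ = 0.6750 Ω.
Node voltage V_A = V_CC · R_p/(R_s + R_p) = 31.7 × 0.08727 = 2.766 V.
Branch current I = V_A/R2 = 2.766/1.33 = 2.080 A.

I ≈ 2.08 A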